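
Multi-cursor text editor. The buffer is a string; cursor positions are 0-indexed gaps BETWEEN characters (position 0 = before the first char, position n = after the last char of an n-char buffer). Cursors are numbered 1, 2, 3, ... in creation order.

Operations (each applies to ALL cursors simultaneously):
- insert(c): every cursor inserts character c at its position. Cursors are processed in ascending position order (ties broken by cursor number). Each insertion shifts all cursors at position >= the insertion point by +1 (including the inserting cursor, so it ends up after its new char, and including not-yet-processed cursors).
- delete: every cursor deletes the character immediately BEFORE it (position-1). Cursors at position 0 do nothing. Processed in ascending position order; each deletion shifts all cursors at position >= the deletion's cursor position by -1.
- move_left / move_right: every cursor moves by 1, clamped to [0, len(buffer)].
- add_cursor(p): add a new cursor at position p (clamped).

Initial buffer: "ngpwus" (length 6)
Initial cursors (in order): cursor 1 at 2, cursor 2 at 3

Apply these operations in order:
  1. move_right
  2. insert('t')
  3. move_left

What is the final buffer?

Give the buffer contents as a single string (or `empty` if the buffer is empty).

After op 1 (move_right): buffer="ngpwus" (len 6), cursors c1@3 c2@4, authorship ......
After op 2 (insert('t')): buffer="ngptwtus" (len 8), cursors c1@4 c2@6, authorship ...1.2..
After op 3 (move_left): buffer="ngptwtus" (len 8), cursors c1@3 c2@5, authorship ...1.2..

Answer: ngptwtus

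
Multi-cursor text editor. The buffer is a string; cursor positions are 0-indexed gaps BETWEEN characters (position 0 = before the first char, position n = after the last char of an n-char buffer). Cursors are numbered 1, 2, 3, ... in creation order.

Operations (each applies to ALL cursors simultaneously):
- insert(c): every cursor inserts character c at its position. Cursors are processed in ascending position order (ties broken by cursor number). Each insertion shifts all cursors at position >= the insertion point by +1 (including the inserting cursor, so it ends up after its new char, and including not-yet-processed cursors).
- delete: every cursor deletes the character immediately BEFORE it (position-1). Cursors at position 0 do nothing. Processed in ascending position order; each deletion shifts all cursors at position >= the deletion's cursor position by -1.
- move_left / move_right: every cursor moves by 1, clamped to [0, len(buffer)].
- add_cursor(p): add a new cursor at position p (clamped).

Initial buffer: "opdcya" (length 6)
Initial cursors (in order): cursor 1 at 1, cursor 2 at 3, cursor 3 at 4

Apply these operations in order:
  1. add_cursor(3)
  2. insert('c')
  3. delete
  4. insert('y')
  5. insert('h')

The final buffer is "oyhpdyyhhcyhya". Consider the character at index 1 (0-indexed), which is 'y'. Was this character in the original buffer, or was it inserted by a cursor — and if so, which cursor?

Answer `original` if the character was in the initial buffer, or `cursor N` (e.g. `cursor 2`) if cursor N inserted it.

Answer: cursor 1

Derivation:
After op 1 (add_cursor(3)): buffer="opdcya" (len 6), cursors c1@1 c2@3 c4@3 c3@4, authorship ......
After op 2 (insert('c')): buffer="ocpdccccya" (len 10), cursors c1@2 c2@6 c4@6 c3@8, authorship .1..24.3..
After op 3 (delete): buffer="opdcya" (len 6), cursors c1@1 c2@3 c4@3 c3@4, authorship ......
After op 4 (insert('y')): buffer="oypdyycyya" (len 10), cursors c1@2 c2@6 c4@6 c3@8, authorship .1..24.3..
After op 5 (insert('h')): buffer="oyhpdyyhhcyhya" (len 14), cursors c1@3 c2@9 c4@9 c3@12, authorship .11..2424.33..
Authorship (.=original, N=cursor N): . 1 1 . . 2 4 2 4 . 3 3 . .
Index 1: author = 1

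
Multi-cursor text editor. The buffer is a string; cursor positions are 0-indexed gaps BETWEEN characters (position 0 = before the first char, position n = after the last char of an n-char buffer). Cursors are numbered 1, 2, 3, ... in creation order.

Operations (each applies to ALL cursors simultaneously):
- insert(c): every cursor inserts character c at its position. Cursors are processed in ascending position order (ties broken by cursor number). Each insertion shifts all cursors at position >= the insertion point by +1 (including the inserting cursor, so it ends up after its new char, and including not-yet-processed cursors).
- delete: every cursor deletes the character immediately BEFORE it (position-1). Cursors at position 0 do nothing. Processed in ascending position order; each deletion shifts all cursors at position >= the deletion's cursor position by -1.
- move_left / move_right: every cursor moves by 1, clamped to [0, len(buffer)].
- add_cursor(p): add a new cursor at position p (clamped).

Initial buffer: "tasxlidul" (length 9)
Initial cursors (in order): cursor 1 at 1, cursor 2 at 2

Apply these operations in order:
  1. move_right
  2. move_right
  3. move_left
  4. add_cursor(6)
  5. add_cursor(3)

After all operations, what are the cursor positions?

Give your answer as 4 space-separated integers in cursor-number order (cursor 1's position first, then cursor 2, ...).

Answer: 2 3 6 3

Derivation:
After op 1 (move_right): buffer="tasxlidul" (len 9), cursors c1@2 c2@3, authorship .........
After op 2 (move_right): buffer="tasxlidul" (len 9), cursors c1@3 c2@4, authorship .........
After op 3 (move_left): buffer="tasxlidul" (len 9), cursors c1@2 c2@3, authorship .........
After op 4 (add_cursor(6)): buffer="tasxlidul" (len 9), cursors c1@2 c2@3 c3@6, authorship .........
After op 5 (add_cursor(3)): buffer="tasxlidul" (len 9), cursors c1@2 c2@3 c4@3 c3@6, authorship .........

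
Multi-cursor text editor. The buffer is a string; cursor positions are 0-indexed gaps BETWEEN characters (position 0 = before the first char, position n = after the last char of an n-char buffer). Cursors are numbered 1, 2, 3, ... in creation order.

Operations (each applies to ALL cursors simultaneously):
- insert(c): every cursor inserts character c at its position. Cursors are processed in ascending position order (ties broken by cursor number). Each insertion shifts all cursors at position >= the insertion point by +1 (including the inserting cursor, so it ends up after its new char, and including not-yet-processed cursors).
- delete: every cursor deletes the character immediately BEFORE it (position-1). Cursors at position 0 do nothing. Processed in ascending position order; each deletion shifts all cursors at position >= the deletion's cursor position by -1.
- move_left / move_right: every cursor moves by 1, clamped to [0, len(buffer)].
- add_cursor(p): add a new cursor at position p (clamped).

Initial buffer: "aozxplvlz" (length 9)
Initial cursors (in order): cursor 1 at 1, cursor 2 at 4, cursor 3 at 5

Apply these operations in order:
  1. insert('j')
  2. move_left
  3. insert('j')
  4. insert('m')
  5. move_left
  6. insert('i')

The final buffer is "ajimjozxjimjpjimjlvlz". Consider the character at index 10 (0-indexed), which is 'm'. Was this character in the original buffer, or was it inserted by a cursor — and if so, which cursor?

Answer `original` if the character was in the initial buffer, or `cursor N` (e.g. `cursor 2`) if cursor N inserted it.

Answer: cursor 2

Derivation:
After op 1 (insert('j')): buffer="ajozxjpjlvlz" (len 12), cursors c1@2 c2@6 c3@8, authorship .1...2.3....
After op 2 (move_left): buffer="ajozxjpjlvlz" (len 12), cursors c1@1 c2@5 c3@7, authorship .1...2.3....
After op 3 (insert('j')): buffer="ajjozxjjpjjlvlz" (len 15), cursors c1@2 c2@7 c3@10, authorship .11...22.33....
After op 4 (insert('m')): buffer="ajmjozxjmjpjmjlvlz" (len 18), cursors c1@3 c2@9 c3@13, authorship .111...222.333....
After op 5 (move_left): buffer="ajmjozxjmjpjmjlvlz" (len 18), cursors c1@2 c2@8 c3@12, authorship .111...222.333....
After op 6 (insert('i')): buffer="ajimjozxjimjpjimjlvlz" (len 21), cursors c1@3 c2@10 c3@15, authorship .1111...2222.3333....
Authorship (.=original, N=cursor N): . 1 1 1 1 . . . 2 2 2 2 . 3 3 3 3 . . . .
Index 10: author = 2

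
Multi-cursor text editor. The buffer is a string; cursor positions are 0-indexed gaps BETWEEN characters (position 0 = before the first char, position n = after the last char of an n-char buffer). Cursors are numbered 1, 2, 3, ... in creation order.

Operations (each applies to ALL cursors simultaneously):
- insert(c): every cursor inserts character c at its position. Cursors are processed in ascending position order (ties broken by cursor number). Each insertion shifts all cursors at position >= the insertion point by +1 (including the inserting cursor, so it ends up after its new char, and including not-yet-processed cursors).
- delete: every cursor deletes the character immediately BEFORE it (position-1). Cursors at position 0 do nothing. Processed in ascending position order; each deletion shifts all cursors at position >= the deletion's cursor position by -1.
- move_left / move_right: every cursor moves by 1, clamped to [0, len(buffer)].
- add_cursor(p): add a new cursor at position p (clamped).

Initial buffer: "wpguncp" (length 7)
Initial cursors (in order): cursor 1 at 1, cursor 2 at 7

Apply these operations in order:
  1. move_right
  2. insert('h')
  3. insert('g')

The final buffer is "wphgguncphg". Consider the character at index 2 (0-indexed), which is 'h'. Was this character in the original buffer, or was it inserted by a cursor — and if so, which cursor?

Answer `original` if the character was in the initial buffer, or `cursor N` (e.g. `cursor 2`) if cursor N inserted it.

After op 1 (move_right): buffer="wpguncp" (len 7), cursors c1@2 c2@7, authorship .......
After op 2 (insert('h')): buffer="wphguncph" (len 9), cursors c1@3 c2@9, authorship ..1.....2
After op 3 (insert('g')): buffer="wphgguncphg" (len 11), cursors c1@4 c2@11, authorship ..11.....22
Authorship (.=original, N=cursor N): . . 1 1 . . . . . 2 2
Index 2: author = 1

Answer: cursor 1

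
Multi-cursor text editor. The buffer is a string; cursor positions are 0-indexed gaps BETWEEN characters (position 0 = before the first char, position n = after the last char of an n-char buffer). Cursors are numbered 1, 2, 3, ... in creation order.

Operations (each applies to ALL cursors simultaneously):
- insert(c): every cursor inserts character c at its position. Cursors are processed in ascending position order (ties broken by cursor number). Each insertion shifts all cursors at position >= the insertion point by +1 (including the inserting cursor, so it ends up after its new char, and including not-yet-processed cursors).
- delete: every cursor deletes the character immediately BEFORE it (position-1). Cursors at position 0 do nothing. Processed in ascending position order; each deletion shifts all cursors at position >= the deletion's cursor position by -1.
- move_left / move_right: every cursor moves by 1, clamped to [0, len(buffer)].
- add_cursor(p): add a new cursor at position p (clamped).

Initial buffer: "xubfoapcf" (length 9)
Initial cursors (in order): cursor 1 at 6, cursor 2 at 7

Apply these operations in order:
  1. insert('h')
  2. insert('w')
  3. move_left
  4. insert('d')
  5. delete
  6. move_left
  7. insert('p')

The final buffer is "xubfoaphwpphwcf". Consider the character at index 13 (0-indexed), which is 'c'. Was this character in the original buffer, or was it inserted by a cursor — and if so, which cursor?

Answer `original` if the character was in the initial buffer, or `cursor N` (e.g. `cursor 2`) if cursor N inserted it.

After op 1 (insert('h')): buffer="xubfoahphcf" (len 11), cursors c1@7 c2@9, authorship ......1.2..
After op 2 (insert('w')): buffer="xubfoahwphwcf" (len 13), cursors c1@8 c2@11, authorship ......11.22..
After op 3 (move_left): buffer="xubfoahwphwcf" (len 13), cursors c1@7 c2@10, authorship ......11.22..
After op 4 (insert('d')): buffer="xubfoahdwphdwcf" (len 15), cursors c1@8 c2@12, authorship ......111.222..
After op 5 (delete): buffer="xubfoahwphwcf" (len 13), cursors c1@7 c2@10, authorship ......11.22..
After op 6 (move_left): buffer="xubfoahwphwcf" (len 13), cursors c1@6 c2@9, authorship ......11.22..
After op 7 (insert('p')): buffer="xubfoaphwpphwcf" (len 15), cursors c1@7 c2@11, authorship ......111.222..
Authorship (.=original, N=cursor N): . . . . . . 1 1 1 . 2 2 2 . .
Index 13: author = original

Answer: original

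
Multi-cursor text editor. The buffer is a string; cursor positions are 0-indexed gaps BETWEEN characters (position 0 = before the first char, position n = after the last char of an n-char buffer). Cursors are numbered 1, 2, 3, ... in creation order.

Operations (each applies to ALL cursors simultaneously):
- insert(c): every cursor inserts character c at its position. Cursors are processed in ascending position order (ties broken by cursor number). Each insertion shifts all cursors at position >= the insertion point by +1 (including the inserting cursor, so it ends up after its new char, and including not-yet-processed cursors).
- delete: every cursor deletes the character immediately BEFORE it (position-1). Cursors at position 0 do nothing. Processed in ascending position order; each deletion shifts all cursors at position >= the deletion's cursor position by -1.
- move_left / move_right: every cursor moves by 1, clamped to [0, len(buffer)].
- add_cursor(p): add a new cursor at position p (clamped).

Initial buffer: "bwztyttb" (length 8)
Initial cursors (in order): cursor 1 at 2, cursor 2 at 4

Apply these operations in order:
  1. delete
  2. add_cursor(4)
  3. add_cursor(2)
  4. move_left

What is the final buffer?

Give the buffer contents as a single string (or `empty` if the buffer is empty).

After op 1 (delete): buffer="bzyttb" (len 6), cursors c1@1 c2@2, authorship ......
After op 2 (add_cursor(4)): buffer="bzyttb" (len 6), cursors c1@1 c2@2 c3@4, authorship ......
After op 3 (add_cursor(2)): buffer="bzyttb" (len 6), cursors c1@1 c2@2 c4@2 c3@4, authorship ......
After op 4 (move_left): buffer="bzyttb" (len 6), cursors c1@0 c2@1 c4@1 c3@3, authorship ......

Answer: bzyttb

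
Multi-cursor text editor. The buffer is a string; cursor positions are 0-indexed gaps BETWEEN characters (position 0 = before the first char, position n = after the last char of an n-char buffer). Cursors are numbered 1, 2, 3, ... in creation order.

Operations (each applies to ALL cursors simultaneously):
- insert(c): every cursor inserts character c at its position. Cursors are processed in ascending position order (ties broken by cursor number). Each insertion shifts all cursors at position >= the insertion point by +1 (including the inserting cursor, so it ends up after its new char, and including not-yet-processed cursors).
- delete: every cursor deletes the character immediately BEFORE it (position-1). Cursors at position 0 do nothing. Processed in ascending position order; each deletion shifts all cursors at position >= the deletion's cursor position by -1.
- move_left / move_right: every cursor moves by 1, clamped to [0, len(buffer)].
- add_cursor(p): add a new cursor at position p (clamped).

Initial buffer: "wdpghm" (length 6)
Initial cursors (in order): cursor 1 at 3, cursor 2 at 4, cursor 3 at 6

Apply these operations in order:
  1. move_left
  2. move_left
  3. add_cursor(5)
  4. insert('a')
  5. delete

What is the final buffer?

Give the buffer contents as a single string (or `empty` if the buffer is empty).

After op 1 (move_left): buffer="wdpghm" (len 6), cursors c1@2 c2@3 c3@5, authorship ......
After op 2 (move_left): buffer="wdpghm" (len 6), cursors c1@1 c2@2 c3@4, authorship ......
After op 3 (add_cursor(5)): buffer="wdpghm" (len 6), cursors c1@1 c2@2 c3@4 c4@5, authorship ......
After op 4 (insert('a')): buffer="wadapgaham" (len 10), cursors c1@2 c2@4 c3@7 c4@9, authorship .1.2..3.4.
After op 5 (delete): buffer="wdpghm" (len 6), cursors c1@1 c2@2 c3@4 c4@5, authorship ......

Answer: wdpghm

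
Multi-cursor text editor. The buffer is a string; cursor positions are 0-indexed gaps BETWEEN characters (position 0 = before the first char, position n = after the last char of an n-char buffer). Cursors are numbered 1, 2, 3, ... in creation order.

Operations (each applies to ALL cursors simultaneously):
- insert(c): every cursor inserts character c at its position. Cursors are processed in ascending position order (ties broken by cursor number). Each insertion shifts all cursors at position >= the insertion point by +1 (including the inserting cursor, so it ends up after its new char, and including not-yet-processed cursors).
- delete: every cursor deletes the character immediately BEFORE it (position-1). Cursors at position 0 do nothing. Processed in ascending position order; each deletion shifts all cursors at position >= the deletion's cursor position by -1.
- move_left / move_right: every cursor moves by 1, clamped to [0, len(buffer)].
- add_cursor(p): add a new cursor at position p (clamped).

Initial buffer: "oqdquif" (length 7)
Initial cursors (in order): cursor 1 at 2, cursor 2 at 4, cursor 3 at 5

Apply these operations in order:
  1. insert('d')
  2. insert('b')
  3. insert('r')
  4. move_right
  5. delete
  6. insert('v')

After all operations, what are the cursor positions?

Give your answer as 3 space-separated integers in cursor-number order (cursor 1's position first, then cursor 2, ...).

After op 1 (insert('d')): buffer="oqddqdudif" (len 10), cursors c1@3 c2@6 c3@8, authorship ..1..2.3..
After op 2 (insert('b')): buffer="oqdbdqdbudbif" (len 13), cursors c1@4 c2@8 c3@11, authorship ..11..22.33..
After op 3 (insert('r')): buffer="oqdbrdqdbrudbrif" (len 16), cursors c1@5 c2@10 c3@14, authorship ..111..222.333..
After op 4 (move_right): buffer="oqdbrdqdbrudbrif" (len 16), cursors c1@6 c2@11 c3@15, authorship ..111..222.333..
After op 5 (delete): buffer="oqdbrqdbrdbrf" (len 13), cursors c1@5 c2@9 c3@12, authorship ..111.222333.
After op 6 (insert('v')): buffer="oqdbrvqdbrvdbrvf" (len 16), cursors c1@6 c2@11 c3@15, authorship ..1111.22223333.

Answer: 6 11 15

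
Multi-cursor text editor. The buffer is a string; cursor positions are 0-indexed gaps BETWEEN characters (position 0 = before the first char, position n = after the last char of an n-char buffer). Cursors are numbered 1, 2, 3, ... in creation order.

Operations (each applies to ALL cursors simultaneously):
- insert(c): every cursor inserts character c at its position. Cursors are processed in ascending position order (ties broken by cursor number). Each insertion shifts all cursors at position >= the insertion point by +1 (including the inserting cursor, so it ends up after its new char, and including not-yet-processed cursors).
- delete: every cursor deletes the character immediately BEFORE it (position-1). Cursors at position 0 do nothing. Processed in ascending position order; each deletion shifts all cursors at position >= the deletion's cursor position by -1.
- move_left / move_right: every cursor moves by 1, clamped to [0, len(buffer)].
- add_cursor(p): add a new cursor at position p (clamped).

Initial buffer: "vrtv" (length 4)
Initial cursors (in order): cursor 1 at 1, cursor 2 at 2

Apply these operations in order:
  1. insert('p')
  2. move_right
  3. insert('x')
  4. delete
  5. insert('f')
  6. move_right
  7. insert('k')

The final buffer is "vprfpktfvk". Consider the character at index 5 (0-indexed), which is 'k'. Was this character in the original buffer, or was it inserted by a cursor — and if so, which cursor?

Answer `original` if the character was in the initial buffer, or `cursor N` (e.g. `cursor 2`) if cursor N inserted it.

Answer: cursor 1

Derivation:
After op 1 (insert('p')): buffer="vprptv" (len 6), cursors c1@2 c2@4, authorship .1.2..
After op 2 (move_right): buffer="vprptv" (len 6), cursors c1@3 c2@5, authorship .1.2..
After op 3 (insert('x')): buffer="vprxptxv" (len 8), cursors c1@4 c2@7, authorship .1.12.2.
After op 4 (delete): buffer="vprptv" (len 6), cursors c1@3 c2@5, authorship .1.2..
After op 5 (insert('f')): buffer="vprfptfv" (len 8), cursors c1@4 c2@7, authorship .1.12.2.
After op 6 (move_right): buffer="vprfptfv" (len 8), cursors c1@5 c2@8, authorship .1.12.2.
After op 7 (insert('k')): buffer="vprfpktfvk" (len 10), cursors c1@6 c2@10, authorship .1.121.2.2
Authorship (.=original, N=cursor N): . 1 . 1 2 1 . 2 . 2
Index 5: author = 1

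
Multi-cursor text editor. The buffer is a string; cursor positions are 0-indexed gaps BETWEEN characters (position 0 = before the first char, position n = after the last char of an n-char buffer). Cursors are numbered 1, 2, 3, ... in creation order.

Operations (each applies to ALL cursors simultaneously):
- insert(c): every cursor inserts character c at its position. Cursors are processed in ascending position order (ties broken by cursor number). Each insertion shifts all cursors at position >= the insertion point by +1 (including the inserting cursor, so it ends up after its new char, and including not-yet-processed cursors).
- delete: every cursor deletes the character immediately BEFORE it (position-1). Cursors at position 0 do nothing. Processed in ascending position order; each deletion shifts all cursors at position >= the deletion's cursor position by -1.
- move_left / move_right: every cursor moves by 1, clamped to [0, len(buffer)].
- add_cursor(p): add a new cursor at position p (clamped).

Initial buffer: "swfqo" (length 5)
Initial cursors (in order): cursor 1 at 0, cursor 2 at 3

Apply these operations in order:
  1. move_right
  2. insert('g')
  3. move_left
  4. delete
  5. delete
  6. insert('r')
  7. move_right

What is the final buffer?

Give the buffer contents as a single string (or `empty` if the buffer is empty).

Answer: rgwrgo

Derivation:
After op 1 (move_right): buffer="swfqo" (len 5), cursors c1@1 c2@4, authorship .....
After op 2 (insert('g')): buffer="sgwfqgo" (len 7), cursors c1@2 c2@6, authorship .1...2.
After op 3 (move_left): buffer="sgwfqgo" (len 7), cursors c1@1 c2@5, authorship .1...2.
After op 4 (delete): buffer="gwfgo" (len 5), cursors c1@0 c2@3, authorship 1..2.
After op 5 (delete): buffer="gwgo" (len 4), cursors c1@0 c2@2, authorship 1.2.
After op 6 (insert('r')): buffer="rgwrgo" (len 6), cursors c1@1 c2@4, authorship 11.22.
After op 7 (move_right): buffer="rgwrgo" (len 6), cursors c1@2 c2@5, authorship 11.22.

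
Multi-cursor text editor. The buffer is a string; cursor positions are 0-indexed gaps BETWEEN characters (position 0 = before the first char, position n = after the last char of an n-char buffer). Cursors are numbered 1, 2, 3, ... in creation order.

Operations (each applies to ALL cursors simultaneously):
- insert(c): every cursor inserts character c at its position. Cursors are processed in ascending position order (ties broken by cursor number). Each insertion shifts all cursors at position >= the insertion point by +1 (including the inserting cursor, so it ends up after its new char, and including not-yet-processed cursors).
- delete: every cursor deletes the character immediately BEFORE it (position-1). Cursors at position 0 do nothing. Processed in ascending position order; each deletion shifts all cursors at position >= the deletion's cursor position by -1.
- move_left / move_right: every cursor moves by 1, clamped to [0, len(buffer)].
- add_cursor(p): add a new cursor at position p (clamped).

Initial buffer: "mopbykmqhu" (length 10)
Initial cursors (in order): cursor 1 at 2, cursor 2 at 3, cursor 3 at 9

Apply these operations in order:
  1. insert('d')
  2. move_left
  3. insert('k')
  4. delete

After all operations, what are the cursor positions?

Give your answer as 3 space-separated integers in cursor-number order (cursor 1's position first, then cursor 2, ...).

After op 1 (insert('d')): buffer="modpdbykmqhdu" (len 13), cursors c1@3 c2@5 c3@12, authorship ..1.2......3.
After op 2 (move_left): buffer="modpdbykmqhdu" (len 13), cursors c1@2 c2@4 c3@11, authorship ..1.2......3.
After op 3 (insert('k')): buffer="mokdpkdbykmqhkdu" (len 16), cursors c1@3 c2@6 c3@14, authorship ..11.22......33.
After op 4 (delete): buffer="modpdbykmqhdu" (len 13), cursors c1@2 c2@4 c3@11, authorship ..1.2......3.

Answer: 2 4 11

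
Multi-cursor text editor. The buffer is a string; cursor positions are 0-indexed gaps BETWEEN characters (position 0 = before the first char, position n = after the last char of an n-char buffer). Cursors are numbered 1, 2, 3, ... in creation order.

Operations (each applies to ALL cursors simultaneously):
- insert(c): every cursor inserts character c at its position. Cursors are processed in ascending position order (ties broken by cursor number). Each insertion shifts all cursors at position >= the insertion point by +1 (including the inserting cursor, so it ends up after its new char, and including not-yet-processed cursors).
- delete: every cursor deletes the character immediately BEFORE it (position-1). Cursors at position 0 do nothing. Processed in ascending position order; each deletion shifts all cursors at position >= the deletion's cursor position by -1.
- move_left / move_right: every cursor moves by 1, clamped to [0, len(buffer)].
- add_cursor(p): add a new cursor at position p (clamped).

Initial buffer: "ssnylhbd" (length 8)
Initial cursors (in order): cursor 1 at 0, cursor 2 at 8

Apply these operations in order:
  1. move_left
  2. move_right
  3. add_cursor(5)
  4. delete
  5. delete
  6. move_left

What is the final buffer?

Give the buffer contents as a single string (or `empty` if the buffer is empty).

Answer: snh

Derivation:
After op 1 (move_left): buffer="ssnylhbd" (len 8), cursors c1@0 c2@7, authorship ........
After op 2 (move_right): buffer="ssnylhbd" (len 8), cursors c1@1 c2@8, authorship ........
After op 3 (add_cursor(5)): buffer="ssnylhbd" (len 8), cursors c1@1 c3@5 c2@8, authorship ........
After op 4 (delete): buffer="snyhb" (len 5), cursors c1@0 c3@3 c2@5, authorship .....
After op 5 (delete): buffer="snh" (len 3), cursors c1@0 c3@2 c2@3, authorship ...
After op 6 (move_left): buffer="snh" (len 3), cursors c1@0 c3@1 c2@2, authorship ...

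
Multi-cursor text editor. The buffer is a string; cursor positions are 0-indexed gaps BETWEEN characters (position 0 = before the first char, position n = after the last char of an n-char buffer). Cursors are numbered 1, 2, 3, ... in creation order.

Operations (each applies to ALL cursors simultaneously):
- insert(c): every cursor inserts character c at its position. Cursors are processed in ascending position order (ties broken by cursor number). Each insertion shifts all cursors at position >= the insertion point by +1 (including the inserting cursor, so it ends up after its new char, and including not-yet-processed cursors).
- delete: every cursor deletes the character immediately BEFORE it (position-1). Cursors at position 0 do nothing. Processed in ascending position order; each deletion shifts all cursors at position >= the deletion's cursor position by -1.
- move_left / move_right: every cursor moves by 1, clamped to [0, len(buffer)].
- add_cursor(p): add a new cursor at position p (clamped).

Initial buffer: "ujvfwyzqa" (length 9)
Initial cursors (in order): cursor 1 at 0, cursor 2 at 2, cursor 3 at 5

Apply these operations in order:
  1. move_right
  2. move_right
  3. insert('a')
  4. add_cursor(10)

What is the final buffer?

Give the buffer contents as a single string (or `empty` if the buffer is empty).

Answer: ujavfawyzaqa

Derivation:
After op 1 (move_right): buffer="ujvfwyzqa" (len 9), cursors c1@1 c2@3 c3@6, authorship .........
After op 2 (move_right): buffer="ujvfwyzqa" (len 9), cursors c1@2 c2@4 c3@7, authorship .........
After op 3 (insert('a')): buffer="ujavfawyzaqa" (len 12), cursors c1@3 c2@6 c3@10, authorship ..1..2...3..
After op 4 (add_cursor(10)): buffer="ujavfawyzaqa" (len 12), cursors c1@3 c2@6 c3@10 c4@10, authorship ..1..2...3..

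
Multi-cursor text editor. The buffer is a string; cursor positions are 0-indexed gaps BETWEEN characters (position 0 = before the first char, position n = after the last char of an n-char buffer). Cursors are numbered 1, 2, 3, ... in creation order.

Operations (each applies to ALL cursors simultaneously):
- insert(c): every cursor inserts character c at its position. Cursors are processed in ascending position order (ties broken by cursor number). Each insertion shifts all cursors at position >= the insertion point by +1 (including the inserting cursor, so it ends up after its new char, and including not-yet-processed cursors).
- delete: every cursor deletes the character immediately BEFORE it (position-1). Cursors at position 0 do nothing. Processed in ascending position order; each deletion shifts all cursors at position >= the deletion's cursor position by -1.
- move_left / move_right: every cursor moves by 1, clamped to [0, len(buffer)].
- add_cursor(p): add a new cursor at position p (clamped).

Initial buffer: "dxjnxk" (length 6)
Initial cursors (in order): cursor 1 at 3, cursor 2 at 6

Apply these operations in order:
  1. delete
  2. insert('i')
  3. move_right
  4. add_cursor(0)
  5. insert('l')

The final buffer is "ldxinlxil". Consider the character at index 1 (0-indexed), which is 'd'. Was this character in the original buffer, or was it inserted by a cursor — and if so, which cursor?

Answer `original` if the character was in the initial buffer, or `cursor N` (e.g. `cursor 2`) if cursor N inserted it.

After op 1 (delete): buffer="dxnx" (len 4), cursors c1@2 c2@4, authorship ....
After op 2 (insert('i')): buffer="dxinxi" (len 6), cursors c1@3 c2@6, authorship ..1..2
After op 3 (move_right): buffer="dxinxi" (len 6), cursors c1@4 c2@6, authorship ..1..2
After op 4 (add_cursor(0)): buffer="dxinxi" (len 6), cursors c3@0 c1@4 c2@6, authorship ..1..2
After op 5 (insert('l')): buffer="ldxinlxil" (len 9), cursors c3@1 c1@6 c2@9, authorship 3..1.1.22
Authorship (.=original, N=cursor N): 3 . . 1 . 1 . 2 2
Index 1: author = original

Answer: original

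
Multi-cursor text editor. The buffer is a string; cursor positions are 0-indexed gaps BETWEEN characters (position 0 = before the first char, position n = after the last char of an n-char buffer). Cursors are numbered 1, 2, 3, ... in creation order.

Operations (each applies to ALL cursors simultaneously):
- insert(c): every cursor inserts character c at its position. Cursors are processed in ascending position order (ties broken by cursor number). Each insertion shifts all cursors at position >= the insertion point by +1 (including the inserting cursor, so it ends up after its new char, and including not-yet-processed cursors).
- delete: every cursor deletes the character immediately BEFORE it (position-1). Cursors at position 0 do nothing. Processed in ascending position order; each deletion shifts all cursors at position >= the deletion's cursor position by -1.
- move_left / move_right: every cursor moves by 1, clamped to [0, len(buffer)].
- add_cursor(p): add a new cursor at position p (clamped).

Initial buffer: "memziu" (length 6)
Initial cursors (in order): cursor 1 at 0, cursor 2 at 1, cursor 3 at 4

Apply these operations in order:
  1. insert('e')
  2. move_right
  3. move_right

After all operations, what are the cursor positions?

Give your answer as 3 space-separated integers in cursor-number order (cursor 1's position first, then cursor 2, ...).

After op 1 (insert('e')): buffer="emeemzeiu" (len 9), cursors c1@1 c2@3 c3@7, authorship 1.2...3..
After op 2 (move_right): buffer="emeemzeiu" (len 9), cursors c1@2 c2@4 c3@8, authorship 1.2...3..
After op 3 (move_right): buffer="emeemzeiu" (len 9), cursors c1@3 c2@5 c3@9, authorship 1.2...3..

Answer: 3 5 9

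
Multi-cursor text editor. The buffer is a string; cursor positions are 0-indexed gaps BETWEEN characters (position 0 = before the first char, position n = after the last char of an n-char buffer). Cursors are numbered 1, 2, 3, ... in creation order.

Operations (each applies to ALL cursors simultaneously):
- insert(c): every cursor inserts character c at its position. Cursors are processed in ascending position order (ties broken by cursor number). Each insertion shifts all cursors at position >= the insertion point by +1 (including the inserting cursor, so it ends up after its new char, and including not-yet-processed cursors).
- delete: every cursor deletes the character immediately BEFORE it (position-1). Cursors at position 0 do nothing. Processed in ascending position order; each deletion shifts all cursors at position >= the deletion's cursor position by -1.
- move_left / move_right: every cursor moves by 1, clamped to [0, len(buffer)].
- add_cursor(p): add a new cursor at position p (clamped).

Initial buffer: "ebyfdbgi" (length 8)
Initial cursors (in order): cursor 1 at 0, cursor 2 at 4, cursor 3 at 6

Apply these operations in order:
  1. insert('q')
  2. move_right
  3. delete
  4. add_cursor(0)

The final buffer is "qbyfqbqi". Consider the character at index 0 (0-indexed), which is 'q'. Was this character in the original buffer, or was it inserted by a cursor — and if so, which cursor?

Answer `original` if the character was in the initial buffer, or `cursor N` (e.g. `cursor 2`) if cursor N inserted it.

Answer: cursor 1

Derivation:
After op 1 (insert('q')): buffer="qebyfqdbqgi" (len 11), cursors c1@1 c2@6 c3@9, authorship 1....2..3..
After op 2 (move_right): buffer="qebyfqdbqgi" (len 11), cursors c1@2 c2@7 c3@10, authorship 1....2..3..
After op 3 (delete): buffer="qbyfqbqi" (len 8), cursors c1@1 c2@5 c3@7, authorship 1...2.3.
After op 4 (add_cursor(0)): buffer="qbyfqbqi" (len 8), cursors c4@0 c1@1 c2@5 c3@7, authorship 1...2.3.
Authorship (.=original, N=cursor N): 1 . . . 2 . 3 .
Index 0: author = 1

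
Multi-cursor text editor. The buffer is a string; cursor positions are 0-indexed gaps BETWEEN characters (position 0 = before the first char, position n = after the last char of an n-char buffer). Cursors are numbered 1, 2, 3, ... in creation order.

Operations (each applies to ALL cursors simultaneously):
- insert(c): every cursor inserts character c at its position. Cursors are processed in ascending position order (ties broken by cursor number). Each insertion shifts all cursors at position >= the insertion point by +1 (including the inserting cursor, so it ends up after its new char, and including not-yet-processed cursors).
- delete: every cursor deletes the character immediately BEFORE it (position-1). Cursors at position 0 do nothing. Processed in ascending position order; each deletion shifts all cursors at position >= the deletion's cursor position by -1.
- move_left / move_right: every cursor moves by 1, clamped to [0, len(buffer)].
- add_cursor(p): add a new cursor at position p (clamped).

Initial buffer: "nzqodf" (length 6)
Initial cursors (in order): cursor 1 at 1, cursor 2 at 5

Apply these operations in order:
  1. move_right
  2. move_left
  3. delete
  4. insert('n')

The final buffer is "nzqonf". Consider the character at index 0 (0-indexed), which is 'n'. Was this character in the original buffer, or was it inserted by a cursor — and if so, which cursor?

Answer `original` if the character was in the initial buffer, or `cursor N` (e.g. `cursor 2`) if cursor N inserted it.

Answer: cursor 1

Derivation:
After op 1 (move_right): buffer="nzqodf" (len 6), cursors c1@2 c2@6, authorship ......
After op 2 (move_left): buffer="nzqodf" (len 6), cursors c1@1 c2@5, authorship ......
After op 3 (delete): buffer="zqof" (len 4), cursors c1@0 c2@3, authorship ....
After op 4 (insert('n')): buffer="nzqonf" (len 6), cursors c1@1 c2@5, authorship 1...2.
Authorship (.=original, N=cursor N): 1 . . . 2 .
Index 0: author = 1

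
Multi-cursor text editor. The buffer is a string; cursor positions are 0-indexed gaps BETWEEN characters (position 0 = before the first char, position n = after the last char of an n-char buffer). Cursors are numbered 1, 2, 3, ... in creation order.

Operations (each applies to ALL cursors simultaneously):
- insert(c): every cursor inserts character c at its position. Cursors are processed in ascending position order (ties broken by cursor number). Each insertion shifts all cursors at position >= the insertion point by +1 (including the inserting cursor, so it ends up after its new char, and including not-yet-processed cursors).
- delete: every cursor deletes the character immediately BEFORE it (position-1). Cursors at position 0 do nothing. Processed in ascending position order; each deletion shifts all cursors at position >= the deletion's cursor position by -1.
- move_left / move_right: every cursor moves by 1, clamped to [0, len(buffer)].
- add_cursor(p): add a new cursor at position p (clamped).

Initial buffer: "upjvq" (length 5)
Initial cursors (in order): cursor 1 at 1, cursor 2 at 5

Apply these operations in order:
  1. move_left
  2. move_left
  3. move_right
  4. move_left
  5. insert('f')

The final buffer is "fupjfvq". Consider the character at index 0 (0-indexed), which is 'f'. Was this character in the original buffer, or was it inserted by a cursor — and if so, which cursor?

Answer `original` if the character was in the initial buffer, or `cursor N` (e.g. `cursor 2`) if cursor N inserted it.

After op 1 (move_left): buffer="upjvq" (len 5), cursors c1@0 c2@4, authorship .....
After op 2 (move_left): buffer="upjvq" (len 5), cursors c1@0 c2@3, authorship .....
After op 3 (move_right): buffer="upjvq" (len 5), cursors c1@1 c2@4, authorship .....
After op 4 (move_left): buffer="upjvq" (len 5), cursors c1@0 c2@3, authorship .....
After op 5 (insert('f')): buffer="fupjfvq" (len 7), cursors c1@1 c2@5, authorship 1...2..
Authorship (.=original, N=cursor N): 1 . . . 2 . .
Index 0: author = 1

Answer: cursor 1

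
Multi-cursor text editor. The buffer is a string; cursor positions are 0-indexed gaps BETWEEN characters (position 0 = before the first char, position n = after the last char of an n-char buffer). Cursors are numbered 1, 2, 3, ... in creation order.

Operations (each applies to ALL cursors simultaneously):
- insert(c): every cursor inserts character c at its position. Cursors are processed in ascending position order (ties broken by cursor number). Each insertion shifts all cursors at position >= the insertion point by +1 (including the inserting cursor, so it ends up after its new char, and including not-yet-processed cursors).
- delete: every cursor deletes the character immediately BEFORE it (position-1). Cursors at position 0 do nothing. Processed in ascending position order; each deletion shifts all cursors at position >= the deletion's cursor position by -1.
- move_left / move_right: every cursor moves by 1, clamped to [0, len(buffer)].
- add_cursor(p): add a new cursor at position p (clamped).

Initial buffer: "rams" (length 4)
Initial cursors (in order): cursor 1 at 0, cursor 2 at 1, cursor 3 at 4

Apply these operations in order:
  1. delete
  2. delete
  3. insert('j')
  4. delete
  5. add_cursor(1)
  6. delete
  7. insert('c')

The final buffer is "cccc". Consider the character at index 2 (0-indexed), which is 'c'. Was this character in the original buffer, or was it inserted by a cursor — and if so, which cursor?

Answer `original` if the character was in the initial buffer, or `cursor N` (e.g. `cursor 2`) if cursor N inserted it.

After op 1 (delete): buffer="am" (len 2), cursors c1@0 c2@0 c3@2, authorship ..
After op 2 (delete): buffer="a" (len 1), cursors c1@0 c2@0 c3@1, authorship .
After op 3 (insert('j')): buffer="jjaj" (len 4), cursors c1@2 c2@2 c3@4, authorship 12.3
After op 4 (delete): buffer="a" (len 1), cursors c1@0 c2@0 c3@1, authorship .
After op 5 (add_cursor(1)): buffer="a" (len 1), cursors c1@0 c2@0 c3@1 c4@1, authorship .
After op 6 (delete): buffer="" (len 0), cursors c1@0 c2@0 c3@0 c4@0, authorship 
After op 7 (insert('c')): buffer="cccc" (len 4), cursors c1@4 c2@4 c3@4 c4@4, authorship 1234
Authorship (.=original, N=cursor N): 1 2 3 4
Index 2: author = 3

Answer: cursor 3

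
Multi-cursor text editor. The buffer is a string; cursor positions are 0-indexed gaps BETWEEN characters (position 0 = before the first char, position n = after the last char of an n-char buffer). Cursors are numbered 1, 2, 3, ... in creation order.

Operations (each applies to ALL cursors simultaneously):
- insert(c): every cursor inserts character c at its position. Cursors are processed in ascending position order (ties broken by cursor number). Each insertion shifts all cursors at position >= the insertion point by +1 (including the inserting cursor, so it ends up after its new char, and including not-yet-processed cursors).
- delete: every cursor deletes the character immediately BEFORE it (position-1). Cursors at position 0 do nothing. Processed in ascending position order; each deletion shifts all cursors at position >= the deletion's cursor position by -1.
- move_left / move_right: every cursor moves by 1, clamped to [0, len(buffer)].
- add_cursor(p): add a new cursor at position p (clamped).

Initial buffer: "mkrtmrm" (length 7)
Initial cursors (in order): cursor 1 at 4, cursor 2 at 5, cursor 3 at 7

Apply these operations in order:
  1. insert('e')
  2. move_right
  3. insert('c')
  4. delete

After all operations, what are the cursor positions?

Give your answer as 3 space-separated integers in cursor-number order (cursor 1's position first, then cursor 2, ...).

After op 1 (insert('e')): buffer="mkrtemerme" (len 10), cursors c1@5 c2@7 c3@10, authorship ....1.2..3
After op 2 (move_right): buffer="mkrtemerme" (len 10), cursors c1@6 c2@8 c3@10, authorship ....1.2..3
After op 3 (insert('c')): buffer="mkrtemcercmec" (len 13), cursors c1@7 c2@10 c3@13, authorship ....1.12.2.33
After op 4 (delete): buffer="mkrtemerme" (len 10), cursors c1@6 c2@8 c3@10, authorship ....1.2..3

Answer: 6 8 10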